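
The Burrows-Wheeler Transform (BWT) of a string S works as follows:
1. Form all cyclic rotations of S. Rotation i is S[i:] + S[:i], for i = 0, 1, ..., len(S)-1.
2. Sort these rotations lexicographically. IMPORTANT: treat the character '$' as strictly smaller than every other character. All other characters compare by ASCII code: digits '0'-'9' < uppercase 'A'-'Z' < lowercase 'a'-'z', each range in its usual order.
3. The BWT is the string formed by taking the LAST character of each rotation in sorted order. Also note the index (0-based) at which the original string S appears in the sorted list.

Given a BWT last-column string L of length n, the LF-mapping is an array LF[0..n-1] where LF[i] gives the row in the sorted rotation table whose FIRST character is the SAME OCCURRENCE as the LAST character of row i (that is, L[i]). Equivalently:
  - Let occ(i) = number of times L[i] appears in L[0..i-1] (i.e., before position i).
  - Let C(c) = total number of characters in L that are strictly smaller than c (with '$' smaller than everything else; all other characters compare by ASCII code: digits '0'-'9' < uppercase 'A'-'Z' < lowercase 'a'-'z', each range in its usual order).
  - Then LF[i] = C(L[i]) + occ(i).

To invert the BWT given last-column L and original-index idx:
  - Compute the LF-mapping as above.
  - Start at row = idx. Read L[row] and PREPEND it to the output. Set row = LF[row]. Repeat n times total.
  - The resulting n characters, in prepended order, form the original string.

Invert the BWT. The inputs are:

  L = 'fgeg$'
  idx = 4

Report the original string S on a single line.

LF mapping: 2 3 1 4 0
Walk LF starting at row 4, prepending L[row]:
  step 1: row=4, L[4]='$', prepend. Next row=LF[4]=0
  step 2: row=0, L[0]='f', prepend. Next row=LF[0]=2
  step 3: row=2, L[2]='e', prepend. Next row=LF[2]=1
  step 4: row=1, L[1]='g', prepend. Next row=LF[1]=3
  step 5: row=3, L[3]='g', prepend. Next row=LF[3]=4
Reversed output: ggef$

Answer: ggef$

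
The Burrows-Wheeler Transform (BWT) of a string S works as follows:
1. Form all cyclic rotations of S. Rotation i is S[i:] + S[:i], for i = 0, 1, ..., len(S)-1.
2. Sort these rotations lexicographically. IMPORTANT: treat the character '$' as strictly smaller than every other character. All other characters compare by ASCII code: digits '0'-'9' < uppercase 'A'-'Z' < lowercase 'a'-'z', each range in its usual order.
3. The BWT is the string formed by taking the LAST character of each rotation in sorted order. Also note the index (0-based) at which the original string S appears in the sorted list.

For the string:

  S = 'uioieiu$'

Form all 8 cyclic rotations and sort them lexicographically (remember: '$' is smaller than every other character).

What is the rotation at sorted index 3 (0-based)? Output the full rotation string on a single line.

Answer: ioieiu$u

Derivation:
All 8 rotations (rotation i = S[i:]+S[:i]):
  rot[0] = uioieiu$
  rot[1] = ioieiu$u
  rot[2] = oieiu$ui
  rot[3] = ieiu$uio
  rot[4] = eiu$uioi
  rot[5] = iu$uioie
  rot[6] = u$uioiei
  rot[7] = $uioieiu
Sorted (with $ < everything):
  sorted[0] = $uioieiu
  sorted[1] = eiu$uioi
  sorted[2] = ieiu$uio
  sorted[3] = ioieiu$u
  sorted[4] = iu$uioie
  sorted[5] = oieiu$ui
  sorted[6] = u$uioiei
  sorted[7] = uioieiu$
sorted[3] = ioieiu$u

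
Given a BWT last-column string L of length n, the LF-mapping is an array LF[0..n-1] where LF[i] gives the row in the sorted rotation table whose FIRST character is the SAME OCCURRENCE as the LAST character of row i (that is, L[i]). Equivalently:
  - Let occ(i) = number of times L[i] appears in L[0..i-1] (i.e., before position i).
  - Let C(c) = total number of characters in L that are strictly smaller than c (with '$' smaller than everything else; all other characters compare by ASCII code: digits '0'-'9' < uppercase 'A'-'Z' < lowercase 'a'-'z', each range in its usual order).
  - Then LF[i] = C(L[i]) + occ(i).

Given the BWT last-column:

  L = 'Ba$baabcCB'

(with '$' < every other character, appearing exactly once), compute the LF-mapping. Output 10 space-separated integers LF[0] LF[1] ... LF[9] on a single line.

Answer: 1 4 0 7 5 6 8 9 3 2

Derivation:
Char counts: '$':1, 'B':2, 'C':1, 'a':3, 'b':2, 'c':1
C (first-col start): C('$')=0, C('B')=1, C('C')=3, C('a')=4, C('b')=7, C('c')=9
L[0]='B': occ=0, LF[0]=C('B')+0=1+0=1
L[1]='a': occ=0, LF[1]=C('a')+0=4+0=4
L[2]='$': occ=0, LF[2]=C('$')+0=0+0=0
L[3]='b': occ=0, LF[3]=C('b')+0=7+0=7
L[4]='a': occ=1, LF[4]=C('a')+1=4+1=5
L[5]='a': occ=2, LF[5]=C('a')+2=4+2=6
L[6]='b': occ=1, LF[6]=C('b')+1=7+1=8
L[7]='c': occ=0, LF[7]=C('c')+0=9+0=9
L[8]='C': occ=0, LF[8]=C('C')+0=3+0=3
L[9]='B': occ=1, LF[9]=C('B')+1=1+1=2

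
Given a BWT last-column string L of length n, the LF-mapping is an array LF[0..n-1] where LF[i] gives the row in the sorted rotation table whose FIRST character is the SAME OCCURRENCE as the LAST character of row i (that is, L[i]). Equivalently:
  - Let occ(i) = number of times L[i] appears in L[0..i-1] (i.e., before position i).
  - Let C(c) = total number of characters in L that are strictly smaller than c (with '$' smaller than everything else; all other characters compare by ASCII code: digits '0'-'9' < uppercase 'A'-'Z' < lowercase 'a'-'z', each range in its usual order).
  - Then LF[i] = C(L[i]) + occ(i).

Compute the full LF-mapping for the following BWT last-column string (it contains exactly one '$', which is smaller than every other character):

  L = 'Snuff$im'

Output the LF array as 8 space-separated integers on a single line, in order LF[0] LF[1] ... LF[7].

Answer: 1 6 7 2 3 0 4 5

Derivation:
Char counts: '$':1, 'S':1, 'f':2, 'i':1, 'm':1, 'n':1, 'u':1
C (first-col start): C('$')=0, C('S')=1, C('f')=2, C('i')=4, C('m')=5, C('n')=6, C('u')=7
L[0]='S': occ=0, LF[0]=C('S')+0=1+0=1
L[1]='n': occ=0, LF[1]=C('n')+0=6+0=6
L[2]='u': occ=0, LF[2]=C('u')+0=7+0=7
L[3]='f': occ=0, LF[3]=C('f')+0=2+0=2
L[4]='f': occ=1, LF[4]=C('f')+1=2+1=3
L[5]='$': occ=0, LF[5]=C('$')+0=0+0=0
L[6]='i': occ=0, LF[6]=C('i')+0=4+0=4
L[7]='m': occ=0, LF[7]=C('m')+0=5+0=5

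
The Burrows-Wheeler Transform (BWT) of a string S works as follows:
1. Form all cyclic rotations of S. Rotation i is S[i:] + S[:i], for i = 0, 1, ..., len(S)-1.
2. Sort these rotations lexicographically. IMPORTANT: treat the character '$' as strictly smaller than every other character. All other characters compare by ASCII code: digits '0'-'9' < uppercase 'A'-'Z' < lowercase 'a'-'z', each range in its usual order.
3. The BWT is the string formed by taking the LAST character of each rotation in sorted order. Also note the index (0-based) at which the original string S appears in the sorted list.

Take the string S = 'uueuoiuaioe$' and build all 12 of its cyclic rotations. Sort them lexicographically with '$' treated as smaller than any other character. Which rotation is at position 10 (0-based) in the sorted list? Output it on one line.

All 12 rotations (rotation i = S[i:]+S[:i]):
  rot[0] = uueuoiuaioe$
  rot[1] = ueuoiuaioe$u
  rot[2] = euoiuaioe$uu
  rot[3] = uoiuaioe$uue
  rot[4] = oiuaioe$uueu
  rot[5] = iuaioe$uueuo
  rot[6] = uaioe$uueuoi
  rot[7] = aioe$uueuoiu
  rot[8] = ioe$uueuoiua
  rot[9] = oe$uueuoiuai
  rot[10] = e$uueuoiuaio
  rot[11] = $uueuoiuaioe
Sorted (with $ < everything):
  sorted[0] = $uueuoiuaioe
  sorted[1] = aioe$uueuoiu
  sorted[2] = e$uueuoiuaio
  sorted[3] = euoiuaioe$uu
  sorted[4] = ioe$uueuoiua
  sorted[5] = iuaioe$uueuo
  sorted[6] = oe$uueuoiuai
  sorted[7] = oiuaioe$uueu
  sorted[8] = uaioe$uueuoi
  sorted[9] = ueuoiuaioe$u
  sorted[10] = uoiuaioe$uue
  sorted[11] = uueuoiuaioe$
sorted[10] = uoiuaioe$uue

Answer: uoiuaioe$uue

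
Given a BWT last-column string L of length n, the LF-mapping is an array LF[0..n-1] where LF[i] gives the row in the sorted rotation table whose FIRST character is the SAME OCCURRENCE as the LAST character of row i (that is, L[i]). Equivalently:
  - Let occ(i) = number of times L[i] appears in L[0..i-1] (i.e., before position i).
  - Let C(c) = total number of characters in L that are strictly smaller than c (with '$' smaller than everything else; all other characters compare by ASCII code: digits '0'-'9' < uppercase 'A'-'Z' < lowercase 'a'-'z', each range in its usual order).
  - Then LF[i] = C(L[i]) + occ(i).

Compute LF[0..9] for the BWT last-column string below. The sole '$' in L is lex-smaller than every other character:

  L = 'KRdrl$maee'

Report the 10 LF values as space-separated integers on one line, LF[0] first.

Char counts: '$':1, 'K':1, 'R':1, 'a':1, 'd':1, 'e':2, 'l':1, 'm':1, 'r':1
C (first-col start): C('$')=0, C('K')=1, C('R')=2, C('a')=3, C('d')=4, C('e')=5, C('l')=7, C('m')=8, C('r')=9
L[0]='K': occ=0, LF[0]=C('K')+0=1+0=1
L[1]='R': occ=0, LF[1]=C('R')+0=2+0=2
L[2]='d': occ=0, LF[2]=C('d')+0=4+0=4
L[3]='r': occ=0, LF[3]=C('r')+0=9+0=9
L[4]='l': occ=0, LF[4]=C('l')+0=7+0=7
L[5]='$': occ=0, LF[5]=C('$')+0=0+0=0
L[6]='m': occ=0, LF[6]=C('m')+0=8+0=8
L[7]='a': occ=0, LF[7]=C('a')+0=3+0=3
L[8]='e': occ=0, LF[8]=C('e')+0=5+0=5
L[9]='e': occ=1, LF[9]=C('e')+1=5+1=6

Answer: 1 2 4 9 7 0 8 3 5 6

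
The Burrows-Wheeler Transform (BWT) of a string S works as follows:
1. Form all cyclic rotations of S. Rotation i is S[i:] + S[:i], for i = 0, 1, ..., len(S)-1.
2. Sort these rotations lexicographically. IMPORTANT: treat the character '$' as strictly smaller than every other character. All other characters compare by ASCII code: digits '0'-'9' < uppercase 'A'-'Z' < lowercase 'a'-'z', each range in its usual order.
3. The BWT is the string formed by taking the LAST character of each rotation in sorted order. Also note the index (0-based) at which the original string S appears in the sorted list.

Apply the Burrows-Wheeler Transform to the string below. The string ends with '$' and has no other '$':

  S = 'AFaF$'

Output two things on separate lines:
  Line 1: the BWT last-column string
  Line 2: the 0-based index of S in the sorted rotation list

Answer: F$aAF
1

Derivation:
All 5 rotations (rotation i = S[i:]+S[:i]):
  rot[0] = AFaF$
  rot[1] = FaF$A
  rot[2] = aF$AF
  rot[3] = F$AFa
  rot[4] = $AFaF
Sorted (with $ < everything):
  sorted[0] = $AFaF  (last char: 'F')
  sorted[1] = AFaF$  (last char: '$')
  sorted[2] = F$AFa  (last char: 'a')
  sorted[3] = FaF$A  (last char: 'A')
  sorted[4] = aF$AF  (last char: 'F')
Last column: F$aAF
Original string S is at sorted index 1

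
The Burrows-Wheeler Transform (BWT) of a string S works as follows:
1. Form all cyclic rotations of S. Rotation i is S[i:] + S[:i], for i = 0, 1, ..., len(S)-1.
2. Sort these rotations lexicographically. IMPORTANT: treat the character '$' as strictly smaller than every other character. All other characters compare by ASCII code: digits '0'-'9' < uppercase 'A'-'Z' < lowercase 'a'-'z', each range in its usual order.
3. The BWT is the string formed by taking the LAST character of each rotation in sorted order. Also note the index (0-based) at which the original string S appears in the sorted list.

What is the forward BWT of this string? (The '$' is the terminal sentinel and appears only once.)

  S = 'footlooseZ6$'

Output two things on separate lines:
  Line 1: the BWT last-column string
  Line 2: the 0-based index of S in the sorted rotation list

All 12 rotations (rotation i = S[i:]+S[:i]):
  rot[0] = footlooseZ6$
  rot[1] = ootlooseZ6$f
  rot[2] = otlooseZ6$fo
  rot[3] = tlooseZ6$foo
  rot[4] = looseZ6$foot
  rot[5] = ooseZ6$footl
  rot[6] = oseZ6$footlo
  rot[7] = seZ6$footloo
  rot[8] = eZ6$footloos
  rot[9] = Z6$footloose
  rot[10] = 6$footlooseZ
  rot[11] = $footlooseZ6
Sorted (with $ < everything):
  sorted[0] = $footlooseZ6  (last char: '6')
  sorted[1] = 6$footlooseZ  (last char: 'Z')
  sorted[2] = Z6$footloose  (last char: 'e')
  sorted[3] = eZ6$footloos  (last char: 's')
  sorted[4] = footlooseZ6$  (last char: '$')
  sorted[5] = looseZ6$foot  (last char: 't')
  sorted[6] = ooseZ6$footl  (last char: 'l')
  sorted[7] = ootlooseZ6$f  (last char: 'f')
  sorted[8] = oseZ6$footlo  (last char: 'o')
  sorted[9] = otlooseZ6$fo  (last char: 'o')
  sorted[10] = seZ6$footloo  (last char: 'o')
  sorted[11] = tlooseZ6$foo  (last char: 'o')
Last column: 6Zes$tlfoooo
Original string S is at sorted index 4

Answer: 6Zes$tlfoooo
4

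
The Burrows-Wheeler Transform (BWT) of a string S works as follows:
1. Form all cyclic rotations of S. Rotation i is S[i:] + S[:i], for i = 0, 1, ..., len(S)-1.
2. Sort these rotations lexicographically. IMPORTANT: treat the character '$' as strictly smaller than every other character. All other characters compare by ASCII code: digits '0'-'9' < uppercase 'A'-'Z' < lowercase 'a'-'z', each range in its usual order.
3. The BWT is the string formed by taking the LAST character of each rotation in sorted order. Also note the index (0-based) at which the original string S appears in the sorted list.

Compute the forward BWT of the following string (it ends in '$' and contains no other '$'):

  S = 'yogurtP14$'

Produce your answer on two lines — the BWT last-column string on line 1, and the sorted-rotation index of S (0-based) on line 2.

Answer: 4P1toyurg$
9

Derivation:
All 10 rotations (rotation i = S[i:]+S[:i]):
  rot[0] = yogurtP14$
  rot[1] = ogurtP14$y
  rot[2] = gurtP14$yo
  rot[3] = urtP14$yog
  rot[4] = rtP14$yogu
  rot[5] = tP14$yogur
  rot[6] = P14$yogurt
  rot[7] = 14$yogurtP
  rot[8] = 4$yogurtP1
  rot[9] = $yogurtP14
Sorted (with $ < everything):
  sorted[0] = $yogurtP14  (last char: '4')
  sorted[1] = 14$yogurtP  (last char: 'P')
  sorted[2] = 4$yogurtP1  (last char: '1')
  sorted[3] = P14$yogurt  (last char: 't')
  sorted[4] = gurtP14$yo  (last char: 'o')
  sorted[5] = ogurtP14$y  (last char: 'y')
  sorted[6] = rtP14$yogu  (last char: 'u')
  sorted[7] = tP14$yogur  (last char: 'r')
  sorted[8] = urtP14$yog  (last char: 'g')
  sorted[9] = yogurtP14$  (last char: '$')
Last column: 4P1toyurg$
Original string S is at sorted index 9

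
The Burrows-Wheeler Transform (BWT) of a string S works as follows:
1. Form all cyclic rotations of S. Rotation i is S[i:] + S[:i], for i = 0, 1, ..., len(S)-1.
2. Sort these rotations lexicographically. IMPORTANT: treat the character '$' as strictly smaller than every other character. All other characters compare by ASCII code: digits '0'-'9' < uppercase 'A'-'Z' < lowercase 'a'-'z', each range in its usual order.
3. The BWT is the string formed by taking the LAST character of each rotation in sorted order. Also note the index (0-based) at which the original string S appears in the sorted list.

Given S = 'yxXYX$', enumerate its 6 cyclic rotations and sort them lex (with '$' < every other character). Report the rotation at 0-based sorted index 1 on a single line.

Answer: X$yxXY

Derivation:
All 6 rotations (rotation i = S[i:]+S[:i]):
  rot[0] = yxXYX$
  rot[1] = xXYX$y
  rot[2] = XYX$yx
  rot[3] = YX$yxX
  rot[4] = X$yxXY
  rot[5] = $yxXYX
Sorted (with $ < everything):
  sorted[0] = $yxXYX
  sorted[1] = X$yxXY
  sorted[2] = XYX$yx
  sorted[3] = YX$yxX
  sorted[4] = xXYX$y
  sorted[5] = yxXYX$
sorted[1] = X$yxXY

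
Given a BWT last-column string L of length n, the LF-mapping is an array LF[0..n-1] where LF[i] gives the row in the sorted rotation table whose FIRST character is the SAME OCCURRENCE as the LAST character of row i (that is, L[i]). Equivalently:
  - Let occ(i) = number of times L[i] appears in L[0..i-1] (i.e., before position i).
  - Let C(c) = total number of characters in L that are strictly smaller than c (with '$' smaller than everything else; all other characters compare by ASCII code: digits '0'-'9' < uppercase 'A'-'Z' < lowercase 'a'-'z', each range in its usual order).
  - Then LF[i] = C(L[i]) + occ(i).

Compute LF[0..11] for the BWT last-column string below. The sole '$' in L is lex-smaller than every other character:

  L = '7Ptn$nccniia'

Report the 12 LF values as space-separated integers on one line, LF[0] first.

Answer: 1 2 11 8 0 9 4 5 10 6 7 3

Derivation:
Char counts: '$':1, '7':1, 'P':1, 'a':1, 'c':2, 'i':2, 'n':3, 't':1
C (first-col start): C('$')=0, C('7')=1, C('P')=2, C('a')=3, C('c')=4, C('i')=6, C('n')=8, C('t')=11
L[0]='7': occ=0, LF[0]=C('7')+0=1+0=1
L[1]='P': occ=0, LF[1]=C('P')+0=2+0=2
L[2]='t': occ=0, LF[2]=C('t')+0=11+0=11
L[3]='n': occ=0, LF[3]=C('n')+0=8+0=8
L[4]='$': occ=0, LF[4]=C('$')+0=0+0=0
L[5]='n': occ=1, LF[5]=C('n')+1=8+1=9
L[6]='c': occ=0, LF[6]=C('c')+0=4+0=4
L[7]='c': occ=1, LF[7]=C('c')+1=4+1=5
L[8]='n': occ=2, LF[8]=C('n')+2=8+2=10
L[9]='i': occ=0, LF[9]=C('i')+0=6+0=6
L[10]='i': occ=1, LF[10]=C('i')+1=6+1=7
L[11]='a': occ=0, LF[11]=C('a')+0=3+0=3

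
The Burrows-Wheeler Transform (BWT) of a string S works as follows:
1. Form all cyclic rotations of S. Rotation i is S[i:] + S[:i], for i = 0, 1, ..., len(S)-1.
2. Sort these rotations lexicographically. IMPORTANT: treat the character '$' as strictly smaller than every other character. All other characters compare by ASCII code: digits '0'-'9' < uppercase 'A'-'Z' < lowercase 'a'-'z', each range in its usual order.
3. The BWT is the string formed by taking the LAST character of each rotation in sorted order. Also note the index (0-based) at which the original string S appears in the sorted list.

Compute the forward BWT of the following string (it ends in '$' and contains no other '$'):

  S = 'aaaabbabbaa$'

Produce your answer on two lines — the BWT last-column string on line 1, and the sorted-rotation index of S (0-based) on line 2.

Answer: aab$aababbaa
3

Derivation:
All 12 rotations (rotation i = S[i:]+S[:i]):
  rot[0] = aaaabbabbaa$
  rot[1] = aaabbabbaa$a
  rot[2] = aabbabbaa$aa
  rot[3] = abbabbaa$aaa
  rot[4] = bbabbaa$aaaa
  rot[5] = babbaa$aaaab
  rot[6] = abbaa$aaaabb
  rot[7] = bbaa$aaaabba
  rot[8] = baa$aaaabbab
  rot[9] = aa$aaaabbabb
  rot[10] = a$aaaabbabba
  rot[11] = $aaaabbabbaa
Sorted (with $ < everything):
  sorted[0] = $aaaabbabbaa  (last char: 'a')
  sorted[1] = a$aaaabbabba  (last char: 'a')
  sorted[2] = aa$aaaabbabb  (last char: 'b')
  sorted[3] = aaaabbabbaa$  (last char: '$')
  sorted[4] = aaabbabbaa$a  (last char: 'a')
  sorted[5] = aabbabbaa$aa  (last char: 'a')
  sorted[6] = abbaa$aaaabb  (last char: 'b')
  sorted[7] = abbabbaa$aaa  (last char: 'a')
  sorted[8] = baa$aaaabbab  (last char: 'b')
  sorted[9] = babbaa$aaaab  (last char: 'b')
  sorted[10] = bbaa$aaaabba  (last char: 'a')
  sorted[11] = bbabbaa$aaaa  (last char: 'a')
Last column: aab$aababbaa
Original string S is at sorted index 3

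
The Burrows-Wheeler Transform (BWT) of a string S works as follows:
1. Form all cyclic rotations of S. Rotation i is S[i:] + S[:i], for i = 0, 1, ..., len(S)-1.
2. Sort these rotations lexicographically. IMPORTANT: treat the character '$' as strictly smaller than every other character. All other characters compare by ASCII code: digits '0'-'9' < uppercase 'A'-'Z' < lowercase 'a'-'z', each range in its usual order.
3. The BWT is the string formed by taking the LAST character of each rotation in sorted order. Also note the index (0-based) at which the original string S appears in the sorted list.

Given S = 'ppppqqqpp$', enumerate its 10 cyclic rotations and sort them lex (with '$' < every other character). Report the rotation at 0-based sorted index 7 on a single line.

All 10 rotations (rotation i = S[i:]+S[:i]):
  rot[0] = ppppqqqpp$
  rot[1] = pppqqqpp$p
  rot[2] = ppqqqpp$pp
  rot[3] = pqqqpp$ppp
  rot[4] = qqqpp$pppp
  rot[5] = qqpp$ppppq
  rot[6] = qpp$ppppqq
  rot[7] = pp$ppppqqq
  rot[8] = p$ppppqqqp
  rot[9] = $ppppqqqpp
Sorted (with $ < everything):
  sorted[0] = $ppppqqqpp
  sorted[1] = p$ppppqqqp
  sorted[2] = pp$ppppqqq
  sorted[3] = ppppqqqpp$
  sorted[4] = pppqqqpp$p
  sorted[5] = ppqqqpp$pp
  sorted[6] = pqqqpp$ppp
  sorted[7] = qpp$ppppqq
  sorted[8] = qqpp$ppppq
  sorted[9] = qqqpp$pppp
sorted[7] = qpp$ppppqq

Answer: qpp$ppppqq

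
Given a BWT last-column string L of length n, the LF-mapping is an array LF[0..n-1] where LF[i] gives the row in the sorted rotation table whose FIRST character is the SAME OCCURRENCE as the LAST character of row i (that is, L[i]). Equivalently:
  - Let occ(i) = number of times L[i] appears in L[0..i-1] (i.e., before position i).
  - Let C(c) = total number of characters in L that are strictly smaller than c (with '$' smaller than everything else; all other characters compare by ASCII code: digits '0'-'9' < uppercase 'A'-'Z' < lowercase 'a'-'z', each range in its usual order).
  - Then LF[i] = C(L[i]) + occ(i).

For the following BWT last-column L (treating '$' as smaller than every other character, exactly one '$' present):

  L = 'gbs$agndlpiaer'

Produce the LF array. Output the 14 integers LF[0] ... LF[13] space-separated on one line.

Answer: 6 3 13 0 1 7 10 4 9 11 8 2 5 12

Derivation:
Char counts: '$':1, 'a':2, 'b':1, 'd':1, 'e':1, 'g':2, 'i':1, 'l':1, 'n':1, 'p':1, 'r':1, 's':1
C (first-col start): C('$')=0, C('a')=1, C('b')=3, C('d')=4, C('e')=5, C('g')=6, C('i')=8, C('l')=9, C('n')=10, C('p')=11, C('r')=12, C('s')=13
L[0]='g': occ=0, LF[0]=C('g')+0=6+0=6
L[1]='b': occ=0, LF[1]=C('b')+0=3+0=3
L[2]='s': occ=0, LF[2]=C('s')+0=13+0=13
L[3]='$': occ=0, LF[3]=C('$')+0=0+0=0
L[4]='a': occ=0, LF[4]=C('a')+0=1+0=1
L[5]='g': occ=1, LF[5]=C('g')+1=6+1=7
L[6]='n': occ=0, LF[6]=C('n')+0=10+0=10
L[7]='d': occ=0, LF[7]=C('d')+0=4+0=4
L[8]='l': occ=0, LF[8]=C('l')+0=9+0=9
L[9]='p': occ=0, LF[9]=C('p')+0=11+0=11
L[10]='i': occ=0, LF[10]=C('i')+0=8+0=8
L[11]='a': occ=1, LF[11]=C('a')+1=1+1=2
L[12]='e': occ=0, LF[12]=C('e')+0=5+0=5
L[13]='r': occ=0, LF[13]=C('r')+0=12+0=12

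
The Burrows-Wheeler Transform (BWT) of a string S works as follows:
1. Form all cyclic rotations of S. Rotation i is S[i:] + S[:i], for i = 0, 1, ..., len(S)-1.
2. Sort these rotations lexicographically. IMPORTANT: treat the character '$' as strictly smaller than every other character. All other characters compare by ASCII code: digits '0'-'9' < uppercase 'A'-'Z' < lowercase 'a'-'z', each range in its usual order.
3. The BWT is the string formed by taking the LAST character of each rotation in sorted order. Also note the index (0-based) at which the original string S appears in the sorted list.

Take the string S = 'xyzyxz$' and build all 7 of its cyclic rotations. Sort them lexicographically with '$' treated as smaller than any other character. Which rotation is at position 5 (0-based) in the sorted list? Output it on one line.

Answer: z$xyzyx

Derivation:
All 7 rotations (rotation i = S[i:]+S[:i]):
  rot[0] = xyzyxz$
  rot[1] = yzyxz$x
  rot[2] = zyxz$xy
  rot[3] = yxz$xyz
  rot[4] = xz$xyzy
  rot[5] = z$xyzyx
  rot[6] = $xyzyxz
Sorted (with $ < everything):
  sorted[0] = $xyzyxz
  sorted[1] = xyzyxz$
  sorted[2] = xz$xyzy
  sorted[3] = yxz$xyz
  sorted[4] = yzyxz$x
  sorted[5] = z$xyzyx
  sorted[6] = zyxz$xy
sorted[5] = z$xyzyx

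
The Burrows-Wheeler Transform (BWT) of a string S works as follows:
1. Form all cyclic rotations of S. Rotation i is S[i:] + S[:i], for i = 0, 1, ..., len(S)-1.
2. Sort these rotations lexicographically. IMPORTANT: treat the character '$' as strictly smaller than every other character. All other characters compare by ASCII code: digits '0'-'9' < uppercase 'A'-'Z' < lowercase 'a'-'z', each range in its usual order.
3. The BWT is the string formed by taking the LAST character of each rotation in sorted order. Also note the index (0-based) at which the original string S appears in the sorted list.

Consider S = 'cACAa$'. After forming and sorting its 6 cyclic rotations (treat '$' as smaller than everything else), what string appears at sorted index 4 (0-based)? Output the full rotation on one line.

All 6 rotations (rotation i = S[i:]+S[:i]):
  rot[0] = cACAa$
  rot[1] = ACAa$c
  rot[2] = CAa$cA
  rot[3] = Aa$cAC
  rot[4] = a$cACA
  rot[5] = $cACAa
Sorted (with $ < everything):
  sorted[0] = $cACAa
  sorted[1] = ACAa$c
  sorted[2] = Aa$cAC
  sorted[3] = CAa$cA
  sorted[4] = a$cACA
  sorted[5] = cACAa$
sorted[4] = a$cACA

Answer: a$cACA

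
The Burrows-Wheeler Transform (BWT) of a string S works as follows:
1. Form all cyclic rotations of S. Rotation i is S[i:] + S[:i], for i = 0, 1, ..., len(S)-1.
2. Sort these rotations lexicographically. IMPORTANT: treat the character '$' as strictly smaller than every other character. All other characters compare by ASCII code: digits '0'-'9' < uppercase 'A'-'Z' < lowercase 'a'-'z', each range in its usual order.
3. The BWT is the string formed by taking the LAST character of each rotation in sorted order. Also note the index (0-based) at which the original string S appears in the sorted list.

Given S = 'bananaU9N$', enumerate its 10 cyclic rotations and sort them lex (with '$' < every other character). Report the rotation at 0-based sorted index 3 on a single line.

Answer: U9N$banana

Derivation:
All 10 rotations (rotation i = S[i:]+S[:i]):
  rot[0] = bananaU9N$
  rot[1] = ananaU9N$b
  rot[2] = nanaU9N$ba
  rot[3] = anaU9N$ban
  rot[4] = naU9N$bana
  rot[5] = aU9N$banan
  rot[6] = U9N$banana
  rot[7] = 9N$bananaU
  rot[8] = N$bananaU9
  rot[9] = $bananaU9N
Sorted (with $ < everything):
  sorted[0] = $bananaU9N
  sorted[1] = 9N$bananaU
  sorted[2] = N$bananaU9
  sorted[3] = U9N$banana
  sorted[4] = aU9N$banan
  sorted[5] = anaU9N$ban
  sorted[6] = ananaU9N$b
  sorted[7] = bananaU9N$
  sorted[8] = naU9N$bana
  sorted[9] = nanaU9N$ba
sorted[3] = U9N$banana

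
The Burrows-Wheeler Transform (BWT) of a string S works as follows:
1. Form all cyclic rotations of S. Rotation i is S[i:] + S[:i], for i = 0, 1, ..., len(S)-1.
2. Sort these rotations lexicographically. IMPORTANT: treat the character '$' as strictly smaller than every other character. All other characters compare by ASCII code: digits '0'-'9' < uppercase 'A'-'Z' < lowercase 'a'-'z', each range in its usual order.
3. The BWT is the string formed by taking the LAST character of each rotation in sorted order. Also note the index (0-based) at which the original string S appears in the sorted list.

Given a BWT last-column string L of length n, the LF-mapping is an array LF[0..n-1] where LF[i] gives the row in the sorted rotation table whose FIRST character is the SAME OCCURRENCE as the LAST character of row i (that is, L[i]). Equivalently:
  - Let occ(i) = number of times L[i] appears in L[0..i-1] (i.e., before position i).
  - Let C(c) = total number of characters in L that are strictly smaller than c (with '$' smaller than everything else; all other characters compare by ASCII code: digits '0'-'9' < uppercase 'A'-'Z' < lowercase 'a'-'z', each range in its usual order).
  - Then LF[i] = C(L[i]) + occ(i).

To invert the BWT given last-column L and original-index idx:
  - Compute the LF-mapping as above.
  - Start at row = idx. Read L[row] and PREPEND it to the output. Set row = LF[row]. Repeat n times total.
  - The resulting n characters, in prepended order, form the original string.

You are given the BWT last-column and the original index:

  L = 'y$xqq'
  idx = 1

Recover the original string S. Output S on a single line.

LF mapping: 4 0 3 1 2
Walk LF starting at row 1, prepending L[row]:
  step 1: row=1, L[1]='$', prepend. Next row=LF[1]=0
  step 2: row=0, L[0]='y', prepend. Next row=LF[0]=4
  step 3: row=4, L[4]='q', prepend. Next row=LF[4]=2
  step 4: row=2, L[2]='x', prepend. Next row=LF[2]=3
  step 5: row=3, L[3]='q', prepend. Next row=LF[3]=1
Reversed output: qxqy$

Answer: qxqy$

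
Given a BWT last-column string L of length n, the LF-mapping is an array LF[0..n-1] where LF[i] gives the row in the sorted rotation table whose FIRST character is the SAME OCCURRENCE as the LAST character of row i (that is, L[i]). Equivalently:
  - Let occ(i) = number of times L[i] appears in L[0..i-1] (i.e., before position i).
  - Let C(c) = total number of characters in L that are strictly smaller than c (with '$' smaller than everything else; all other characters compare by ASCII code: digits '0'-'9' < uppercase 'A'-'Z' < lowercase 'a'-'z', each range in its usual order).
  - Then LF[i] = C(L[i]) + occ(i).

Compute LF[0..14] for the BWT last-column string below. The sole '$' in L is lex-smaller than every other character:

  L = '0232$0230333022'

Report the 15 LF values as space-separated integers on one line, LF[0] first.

Answer: 1 5 10 6 0 2 7 11 3 12 13 14 4 8 9

Derivation:
Char counts: '$':1, '0':4, '2':5, '3':5
C (first-col start): C('$')=0, C('0')=1, C('2')=5, C('3')=10
L[0]='0': occ=0, LF[0]=C('0')+0=1+0=1
L[1]='2': occ=0, LF[1]=C('2')+0=5+0=5
L[2]='3': occ=0, LF[2]=C('3')+0=10+0=10
L[3]='2': occ=1, LF[3]=C('2')+1=5+1=6
L[4]='$': occ=0, LF[4]=C('$')+0=0+0=0
L[5]='0': occ=1, LF[5]=C('0')+1=1+1=2
L[6]='2': occ=2, LF[6]=C('2')+2=5+2=7
L[7]='3': occ=1, LF[7]=C('3')+1=10+1=11
L[8]='0': occ=2, LF[8]=C('0')+2=1+2=3
L[9]='3': occ=2, LF[9]=C('3')+2=10+2=12
L[10]='3': occ=3, LF[10]=C('3')+3=10+3=13
L[11]='3': occ=4, LF[11]=C('3')+4=10+4=14
L[12]='0': occ=3, LF[12]=C('0')+3=1+3=4
L[13]='2': occ=3, LF[13]=C('2')+3=5+3=8
L[14]='2': occ=4, LF[14]=C('2')+4=5+4=9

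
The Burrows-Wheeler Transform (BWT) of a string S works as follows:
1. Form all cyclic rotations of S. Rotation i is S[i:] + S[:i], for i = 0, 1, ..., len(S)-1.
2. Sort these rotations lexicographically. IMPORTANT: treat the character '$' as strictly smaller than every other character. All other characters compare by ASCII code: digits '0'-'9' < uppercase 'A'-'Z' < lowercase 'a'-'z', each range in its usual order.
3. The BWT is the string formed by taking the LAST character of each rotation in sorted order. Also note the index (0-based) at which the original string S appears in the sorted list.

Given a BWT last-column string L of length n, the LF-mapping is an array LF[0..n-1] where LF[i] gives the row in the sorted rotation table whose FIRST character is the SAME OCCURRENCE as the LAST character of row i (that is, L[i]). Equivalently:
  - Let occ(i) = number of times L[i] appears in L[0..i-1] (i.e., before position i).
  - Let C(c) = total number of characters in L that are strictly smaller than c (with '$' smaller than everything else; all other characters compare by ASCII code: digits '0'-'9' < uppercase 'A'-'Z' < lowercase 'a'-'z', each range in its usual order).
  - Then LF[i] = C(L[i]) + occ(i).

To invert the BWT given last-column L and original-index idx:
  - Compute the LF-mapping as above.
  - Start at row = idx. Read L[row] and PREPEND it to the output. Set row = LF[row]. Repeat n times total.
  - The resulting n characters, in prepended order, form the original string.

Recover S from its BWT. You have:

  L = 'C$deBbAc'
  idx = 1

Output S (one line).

Answer: AdBbceC$

Derivation:
LF mapping: 3 0 6 7 2 4 1 5
Walk LF starting at row 1, prepending L[row]:
  step 1: row=1, L[1]='$', prepend. Next row=LF[1]=0
  step 2: row=0, L[0]='C', prepend. Next row=LF[0]=3
  step 3: row=3, L[3]='e', prepend. Next row=LF[3]=7
  step 4: row=7, L[7]='c', prepend. Next row=LF[7]=5
  step 5: row=5, L[5]='b', prepend. Next row=LF[5]=4
  step 6: row=4, L[4]='B', prepend. Next row=LF[4]=2
  step 7: row=2, L[2]='d', prepend. Next row=LF[2]=6
  step 8: row=6, L[6]='A', prepend. Next row=LF[6]=1
Reversed output: AdBbceC$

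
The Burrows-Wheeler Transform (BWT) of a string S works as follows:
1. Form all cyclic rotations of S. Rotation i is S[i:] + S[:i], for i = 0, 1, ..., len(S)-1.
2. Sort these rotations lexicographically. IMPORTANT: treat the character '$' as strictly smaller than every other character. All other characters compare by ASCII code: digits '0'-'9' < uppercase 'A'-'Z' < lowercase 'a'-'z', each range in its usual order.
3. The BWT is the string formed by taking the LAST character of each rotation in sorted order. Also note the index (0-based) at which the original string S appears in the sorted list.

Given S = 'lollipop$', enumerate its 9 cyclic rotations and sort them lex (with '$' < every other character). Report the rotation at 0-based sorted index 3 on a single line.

All 9 rotations (rotation i = S[i:]+S[:i]):
  rot[0] = lollipop$
  rot[1] = ollipop$l
  rot[2] = llipop$lo
  rot[3] = lipop$lol
  rot[4] = ipop$loll
  rot[5] = pop$lolli
  rot[6] = op$lollip
  rot[7] = p$lollipo
  rot[8] = $lollipop
Sorted (with $ < everything):
  sorted[0] = $lollipop
  sorted[1] = ipop$loll
  sorted[2] = lipop$lol
  sorted[3] = llipop$lo
  sorted[4] = lollipop$
  sorted[5] = ollipop$l
  sorted[6] = op$lollip
  sorted[7] = p$lollipo
  sorted[8] = pop$lolli
sorted[3] = llipop$lo

Answer: llipop$lo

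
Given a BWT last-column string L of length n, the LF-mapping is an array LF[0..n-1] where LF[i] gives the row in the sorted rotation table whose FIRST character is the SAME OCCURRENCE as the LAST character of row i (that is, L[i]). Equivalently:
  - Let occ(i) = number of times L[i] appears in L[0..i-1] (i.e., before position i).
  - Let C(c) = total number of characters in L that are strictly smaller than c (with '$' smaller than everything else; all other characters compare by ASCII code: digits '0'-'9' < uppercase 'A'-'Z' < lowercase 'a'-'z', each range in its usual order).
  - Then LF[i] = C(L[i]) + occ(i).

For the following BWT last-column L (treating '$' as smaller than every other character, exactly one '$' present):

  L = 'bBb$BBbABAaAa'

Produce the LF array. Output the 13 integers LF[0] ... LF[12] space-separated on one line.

Char counts: '$':1, 'A':3, 'B':4, 'a':2, 'b':3
C (first-col start): C('$')=0, C('A')=1, C('B')=4, C('a')=8, C('b')=10
L[0]='b': occ=0, LF[0]=C('b')+0=10+0=10
L[1]='B': occ=0, LF[1]=C('B')+0=4+0=4
L[2]='b': occ=1, LF[2]=C('b')+1=10+1=11
L[3]='$': occ=0, LF[3]=C('$')+0=0+0=0
L[4]='B': occ=1, LF[4]=C('B')+1=4+1=5
L[5]='B': occ=2, LF[5]=C('B')+2=4+2=6
L[6]='b': occ=2, LF[6]=C('b')+2=10+2=12
L[7]='A': occ=0, LF[7]=C('A')+0=1+0=1
L[8]='B': occ=3, LF[8]=C('B')+3=4+3=7
L[9]='A': occ=1, LF[9]=C('A')+1=1+1=2
L[10]='a': occ=0, LF[10]=C('a')+0=8+0=8
L[11]='A': occ=2, LF[11]=C('A')+2=1+2=3
L[12]='a': occ=1, LF[12]=C('a')+1=8+1=9

Answer: 10 4 11 0 5 6 12 1 7 2 8 3 9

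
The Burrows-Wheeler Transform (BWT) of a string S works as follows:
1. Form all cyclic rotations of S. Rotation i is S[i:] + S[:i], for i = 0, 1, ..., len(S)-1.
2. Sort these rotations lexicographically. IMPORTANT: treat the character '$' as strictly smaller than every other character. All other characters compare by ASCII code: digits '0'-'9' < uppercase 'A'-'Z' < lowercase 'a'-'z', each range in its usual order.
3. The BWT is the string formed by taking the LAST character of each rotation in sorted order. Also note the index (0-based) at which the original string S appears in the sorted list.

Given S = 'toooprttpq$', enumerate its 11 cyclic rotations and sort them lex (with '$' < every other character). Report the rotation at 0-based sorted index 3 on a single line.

All 11 rotations (rotation i = S[i:]+S[:i]):
  rot[0] = toooprttpq$
  rot[1] = oooprttpq$t
  rot[2] = ooprttpq$to
  rot[3] = oprttpq$too
  rot[4] = prttpq$tooo
  rot[5] = rttpq$tooop
  rot[6] = ttpq$tooopr
  rot[7] = tpq$toooprt
  rot[8] = pq$toooprtt
  rot[9] = q$toooprttp
  rot[10] = $toooprttpq
Sorted (with $ < everything):
  sorted[0] = $toooprttpq
  sorted[1] = oooprttpq$t
  sorted[2] = ooprttpq$to
  sorted[3] = oprttpq$too
  sorted[4] = pq$toooprtt
  sorted[5] = prttpq$tooo
  sorted[6] = q$toooprttp
  sorted[7] = rttpq$tooop
  sorted[8] = toooprttpq$
  sorted[9] = tpq$toooprt
  sorted[10] = ttpq$tooopr
sorted[3] = oprttpq$too

Answer: oprttpq$too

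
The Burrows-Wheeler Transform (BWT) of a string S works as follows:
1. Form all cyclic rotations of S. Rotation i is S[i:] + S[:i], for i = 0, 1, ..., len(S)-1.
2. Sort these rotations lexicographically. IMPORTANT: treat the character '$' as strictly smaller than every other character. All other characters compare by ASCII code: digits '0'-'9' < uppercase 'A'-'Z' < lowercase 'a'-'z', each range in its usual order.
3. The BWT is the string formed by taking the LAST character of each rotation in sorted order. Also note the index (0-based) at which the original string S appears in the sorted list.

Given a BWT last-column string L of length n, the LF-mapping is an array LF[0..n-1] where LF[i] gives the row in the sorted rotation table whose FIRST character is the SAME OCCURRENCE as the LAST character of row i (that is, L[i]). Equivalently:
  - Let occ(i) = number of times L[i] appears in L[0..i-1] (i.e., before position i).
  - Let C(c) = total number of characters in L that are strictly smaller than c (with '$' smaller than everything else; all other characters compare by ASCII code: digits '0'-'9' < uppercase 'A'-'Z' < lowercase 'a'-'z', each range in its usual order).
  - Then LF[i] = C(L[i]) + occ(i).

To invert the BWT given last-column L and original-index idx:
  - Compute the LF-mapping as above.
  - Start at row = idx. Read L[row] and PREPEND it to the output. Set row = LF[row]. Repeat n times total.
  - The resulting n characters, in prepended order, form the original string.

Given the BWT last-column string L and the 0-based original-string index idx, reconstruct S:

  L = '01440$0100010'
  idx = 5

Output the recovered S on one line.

LF mapping: 1 8 11 12 2 0 3 9 4 5 6 10 7
Walk LF starting at row 5, prepending L[row]:
  step 1: row=5, L[5]='$', prepend. Next row=LF[5]=0
  step 2: row=0, L[0]='0', prepend. Next row=LF[0]=1
  step 3: row=1, L[1]='1', prepend. Next row=LF[1]=8
  step 4: row=8, L[8]='0', prepend. Next row=LF[8]=4
  step 5: row=4, L[4]='0', prepend. Next row=LF[4]=2
  step 6: row=2, L[2]='4', prepend. Next row=LF[2]=11
  step 7: row=11, L[11]='1', prepend. Next row=LF[11]=10
  step 8: row=10, L[10]='0', prepend. Next row=LF[10]=6
  step 9: row=6, L[6]='0', prepend. Next row=LF[6]=3
  step 10: row=3, L[3]='4', prepend. Next row=LF[3]=12
  step 11: row=12, L[12]='0', prepend. Next row=LF[12]=7
  step 12: row=7, L[7]='1', prepend. Next row=LF[7]=9
  step 13: row=9, L[9]='0', prepend. Next row=LF[9]=5
Reversed output: 010400140010$

Answer: 010400140010$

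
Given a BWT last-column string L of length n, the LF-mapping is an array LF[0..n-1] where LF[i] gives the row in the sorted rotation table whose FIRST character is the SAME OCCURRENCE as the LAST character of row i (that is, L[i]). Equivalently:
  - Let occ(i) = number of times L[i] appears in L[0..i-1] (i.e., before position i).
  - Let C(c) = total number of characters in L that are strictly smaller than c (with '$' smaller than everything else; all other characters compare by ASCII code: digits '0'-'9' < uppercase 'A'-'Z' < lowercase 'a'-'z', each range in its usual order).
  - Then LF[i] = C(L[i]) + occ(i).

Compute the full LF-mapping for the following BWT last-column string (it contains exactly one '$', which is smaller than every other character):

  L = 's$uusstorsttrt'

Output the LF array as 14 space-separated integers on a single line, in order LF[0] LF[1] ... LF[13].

Char counts: '$':1, 'o':1, 'r':2, 's':4, 't':4, 'u':2
C (first-col start): C('$')=0, C('o')=1, C('r')=2, C('s')=4, C('t')=8, C('u')=12
L[0]='s': occ=0, LF[0]=C('s')+0=4+0=4
L[1]='$': occ=0, LF[1]=C('$')+0=0+0=0
L[2]='u': occ=0, LF[2]=C('u')+0=12+0=12
L[3]='u': occ=1, LF[3]=C('u')+1=12+1=13
L[4]='s': occ=1, LF[4]=C('s')+1=4+1=5
L[5]='s': occ=2, LF[5]=C('s')+2=4+2=6
L[6]='t': occ=0, LF[6]=C('t')+0=8+0=8
L[7]='o': occ=0, LF[7]=C('o')+0=1+0=1
L[8]='r': occ=0, LF[8]=C('r')+0=2+0=2
L[9]='s': occ=3, LF[9]=C('s')+3=4+3=7
L[10]='t': occ=1, LF[10]=C('t')+1=8+1=9
L[11]='t': occ=2, LF[11]=C('t')+2=8+2=10
L[12]='r': occ=1, LF[12]=C('r')+1=2+1=3
L[13]='t': occ=3, LF[13]=C('t')+3=8+3=11

Answer: 4 0 12 13 5 6 8 1 2 7 9 10 3 11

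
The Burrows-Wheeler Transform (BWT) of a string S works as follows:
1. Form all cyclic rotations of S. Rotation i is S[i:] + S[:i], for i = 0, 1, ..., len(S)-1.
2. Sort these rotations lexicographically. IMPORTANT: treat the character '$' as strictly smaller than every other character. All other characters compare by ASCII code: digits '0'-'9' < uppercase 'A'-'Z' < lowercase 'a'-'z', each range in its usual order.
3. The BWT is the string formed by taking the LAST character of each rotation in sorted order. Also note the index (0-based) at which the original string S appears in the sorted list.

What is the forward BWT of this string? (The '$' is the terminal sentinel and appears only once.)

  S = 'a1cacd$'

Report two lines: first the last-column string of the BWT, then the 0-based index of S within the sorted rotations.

Answer: da$c1ac
2

Derivation:
All 7 rotations (rotation i = S[i:]+S[:i]):
  rot[0] = a1cacd$
  rot[1] = 1cacd$a
  rot[2] = cacd$a1
  rot[3] = acd$a1c
  rot[4] = cd$a1ca
  rot[5] = d$a1cac
  rot[6] = $a1cacd
Sorted (with $ < everything):
  sorted[0] = $a1cacd  (last char: 'd')
  sorted[1] = 1cacd$a  (last char: 'a')
  sorted[2] = a1cacd$  (last char: '$')
  sorted[3] = acd$a1c  (last char: 'c')
  sorted[4] = cacd$a1  (last char: '1')
  sorted[5] = cd$a1ca  (last char: 'a')
  sorted[6] = d$a1cac  (last char: 'c')
Last column: da$c1ac
Original string S is at sorted index 2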